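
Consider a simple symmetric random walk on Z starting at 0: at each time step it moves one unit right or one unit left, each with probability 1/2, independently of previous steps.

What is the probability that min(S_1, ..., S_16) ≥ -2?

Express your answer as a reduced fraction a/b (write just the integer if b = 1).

Answer: 17875/32768

Derivation:
Let f(t,s) = #length-t paths at position s with S_1..S_t all ≥ -2.
f(t,s) = f(t-1,s-1) + f(t-1,s+1) for s ≥ -2; f(t,s) = 0 for s < -2.
t=0: f(0,0)=1
t=1: f(1,-1)=1 f(1,1)=1
t=2: f(2,-2)=1 f(2,0)=2 f(2,2)=1
t=3: f(3,-1)=3 f(3,1)=3 f(3,3)=1
t=4: f(4,-2)=3 f(4,0)=6 f(4,2)=4 f(4,4)=1
t=5: f(5,-1)=9 f(5,1)=10 f(5,3)=5 f(5,5)=1
t=6: f(6,-2)=9 f(6,0)=19 f(6,2)=15 f(6,4)=6 f(6,6)=1
t=7: f(7,-1)=28 f(7,1)=34 f(7,3)=21 f(7,5)=7 f(7,7)=1
t=8: f(8,-2)=28 f(8,0)=62 f(8,2)=55 f(8,4)=28 f(8,6)=8 f(8,8)=1
t=9: f(9,-1)=90 f(9,1)=117 f(9,3)=83 f(9,5)=36 f(9,7)=9 f(9,9)=1
t=10: f(10,-2)=90 f(10,0)=207 f(10,2)=200 f(10,4)=119 f(10,6)=45 f(10,8)=10 f(10,10)=1
t=11: f(11,-1)=297 f(11,1)=407 f(11,3)=319 f(11,5)=164 f(11,7)=55 f(11,9)=11 f(11,11)=1
t=12: f(12,-2)=297 f(12,0)=704 f(12,2)=726 f(12,4)=483 f(12,6)=219 f(12,8)=66 f(12,10)=12 f(12,12)=1
t=13: f(13,-1)=1001 f(13,1)=1430 f(13,3)=1209 f(13,5)=702 f(13,7)=285 f(13,9)=78 f(13,11)=13 f(13,13)=1
t=14: f(14,-2)=1001 f(14,0)=2431 f(14,2)=2639 f(14,4)=1911 f(14,6)=987 f(14,8)=363 f(14,10)=91 f(14,12)=14 f(14,14)=1
t=15: f(15,-1)=3432 f(15,1)=5070 f(15,3)=4550 f(15,5)=2898 f(15,7)=1350 f(15,9)=454 f(15,11)=105 f(15,13)=15 f(15,15)=1
t=16: f(16,-2)=3432 f(16,0)=8502 f(16,2)=9620 f(16,4)=7448 f(16,6)=4248 f(16,8)=1804 f(16,10)=559 f(16,12)=120 f(16,14)=16 f(16,16)=1
Σ_s f(16,s) = 35750
P = 35750/65536 = 17875/32768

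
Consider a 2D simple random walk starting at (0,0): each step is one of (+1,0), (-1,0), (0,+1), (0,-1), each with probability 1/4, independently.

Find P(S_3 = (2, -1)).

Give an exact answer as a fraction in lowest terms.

Answer: 3/64

Derivation:
Let h be the number of horizontal steps (so 3-h are vertical). To end at (2,-1) need (h+2)/2 right-steps and ((3-h)-1)/2 up-steps.
Sum over h with 2 ≤ h ≤ 2, h ≡ 0 (mod 2), 3-h ≡ 1 (mod 2):
h=2: C(3,2)·C(2,2)·C(1,0) = 3·1·1 = 3
Total favorable: 3
Total paths: 4^3 = 64
P = 3/64 = 3/64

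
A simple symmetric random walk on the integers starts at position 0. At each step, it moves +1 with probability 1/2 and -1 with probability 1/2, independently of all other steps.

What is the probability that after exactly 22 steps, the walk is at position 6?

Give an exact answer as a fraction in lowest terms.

To reach position 6 after 22 steps: need 14 steps of +1 and 8 of -1.
Favorable paths: C(22,14) = 319770
Total paths: 2^22 = 4194304
P = 319770/4194304 = 159885/2097152

Answer: 159885/2097152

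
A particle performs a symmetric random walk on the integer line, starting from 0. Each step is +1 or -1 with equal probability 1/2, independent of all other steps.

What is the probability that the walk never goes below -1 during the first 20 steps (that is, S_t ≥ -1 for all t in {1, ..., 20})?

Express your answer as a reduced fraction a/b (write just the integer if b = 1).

Let f(t,s) = #length-t paths at position s with S_1..S_t all ≥ -1.
f(t,s) = f(t-1,s-1) + f(t-1,s+1) for s ≥ -1; f(t,s) = 0 for s < -1.
t=0: f(0,0)=1
t=1: f(1,-1)=1 f(1,1)=1
t=2: f(2,0)=2 f(2,2)=1
t=3: f(3,-1)=2 f(3,1)=3 f(3,3)=1
t=4: f(4,0)=5 f(4,2)=4 f(4,4)=1
t=5: f(5,-1)=5 f(5,1)=9 f(5,3)=5 f(5,5)=1
t=6: f(6,0)=14 f(6,2)=14 f(6,4)=6 f(6,6)=1
t=7: f(7,-1)=14 f(7,1)=28 f(7,3)=20 f(7,5)=7 f(7,7)=1
t=8: f(8,0)=42 f(8,2)=48 f(8,4)=27 f(8,6)=8 f(8,8)=1
t=9: f(9,-1)=42 f(9,1)=90 f(9,3)=75 f(9,5)=35 f(9,7)=9 f(9,9)=1
t=10: f(10,0)=132 f(10,2)=165 f(10,4)=110 f(10,6)=44 f(10,8)=10 f(10,10)=1
t=11: f(11,-1)=132 f(11,1)=297 f(11,3)=275 f(11,5)=154 f(11,7)=54 f(11,9)=11 f(11,11)=1
t=12: f(12,0)=429 f(12,2)=572 f(12,4)=429 f(12,6)=208 f(12,8)=65 f(12,10)=12 f(12,12)=1
t=13: f(13,-1)=429 f(13,1)=1001 f(13,3)=1001 f(13,5)=637 f(13,7)=273 f(13,9)=77 f(13,11)=13 f(13,13)=1
t=14: f(14,0)=1430 f(14,2)=2002 f(14,4)=1638 f(14,6)=910 f(14,8)=350 f(14,10)=90 f(14,12)=14 f(14,14)=1
t=15: f(15,-1)=1430 f(15,1)=3432 f(15,3)=3640 f(15,5)=2548 f(15,7)=1260 f(15,9)=440 f(15,11)=104 f(15,13)=15 f(15,15)=1
t=16: f(16,0)=4862 f(16,2)=7072 f(16,4)=6188 f(16,6)=3808 f(16,8)=1700 f(16,10)=544 f(16,12)=119 f(16,14)=16 f(16,16)=1
t=17: f(17,-1)=4862 f(17,1)=11934 f(17,3)=13260 f(17,5)=9996 f(17,7)=5508 f(17,9)=2244 f(17,11)=663 f(17,13)=135 f(17,15)=17 f(17,17)=1
t=18: f(18,0)=16796 f(18,2)=25194 f(18,4)=23256 f(18,6)=15504 f(18,8)=7752 f(18,10)=2907 f(18,12)=798 f(18,14)=152 f(18,16)=18 f(18,18)=1
t=19: f(19,-1)=16796 f(19,1)=41990 f(19,3)=48450 f(19,5)=38760 f(19,7)=23256 f(19,9)=10659 f(19,11)=3705 f(19,13)=950 f(19,15)=170 f(19,17)=19 f(19,19)=1
t=20: f(20,0)=58786 f(20,2)=90440 f(20,4)=87210 f(20,6)=62016 f(20,8)=33915 f(20,10)=14364 f(20,12)=4655 f(20,14)=1120 f(20,16)=189 f(20,18)=20 f(20,20)=1
Σ_s f(20,s) = 352716
P = 352716/1048576 = 88179/262144

Answer: 88179/262144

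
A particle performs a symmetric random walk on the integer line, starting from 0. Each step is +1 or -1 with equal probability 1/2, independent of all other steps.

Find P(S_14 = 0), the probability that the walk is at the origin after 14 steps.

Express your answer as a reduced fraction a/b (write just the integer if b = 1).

Answer: 429/2048

Derivation:
To return to 0 after 14 steps: need exactly 7 steps of +1 and 7 of -1.
Favorable paths: C(14,7) = 3432
Total paths: 2^14 = 16384
P = 3432/16384 = 429/2048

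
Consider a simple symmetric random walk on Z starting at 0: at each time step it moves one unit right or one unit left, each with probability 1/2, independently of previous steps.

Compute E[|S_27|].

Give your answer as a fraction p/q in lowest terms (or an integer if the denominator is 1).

Answer: 35102025/8388608

Derivation:
S_27 takes values m ≡ 1 (mod 2) with |m| ≤ 27; P(S_27=m) = C(27,(27+m)/2)/2^27.
Total paths: 2^27 = 134217728
Distribution: P(S=-27)=1/134217728, P(S=-25)=27/134217728, P(S=-23)=351/134217728, P(S=-21)=2925/134217728, P(S=-19)=17550/134217728, P(S=-17)=80730/134217728, P(S=-15)=296010/134217728, P(S=-13)=888030/134217728, P(S=-11)=2220075/134217728, P(S=-9)=4686825/134217728, P(S=-7)=8436285/134217728, P(S=-5)=13037895/134217728, P(S=-3)=17383860/134217728, P(S=-1)=20058300/134217728, P(S=1)=20058300/134217728, P(S=3)=17383860/134217728, P(S=5)=13037895/134217728, P(S=7)=8436285/134217728, P(S=9)=4686825/134217728, P(S=11)=2220075/134217728, P(S=13)=888030/134217728, P(S=15)=296010/134217728, P(S=17)=80730/134217728, P(S=19)=17550/134217728, P(S=21)=2925/134217728, P(S=23)=351/134217728, P(S=25)=27/134217728, P(S=27)=1/134217728
E[|S_27|] = Σ_m |m|·P(S_27=m) = 561632400/134217728 = 35102025/8388608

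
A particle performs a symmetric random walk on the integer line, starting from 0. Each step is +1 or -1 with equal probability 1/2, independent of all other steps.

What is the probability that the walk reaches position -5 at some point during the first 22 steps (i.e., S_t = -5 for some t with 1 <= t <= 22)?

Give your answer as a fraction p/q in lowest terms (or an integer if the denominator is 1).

Count via complement. Let g(t,s) = #length-t paths at position s with S_1..S_t all ≠ -5.
g(t,s) = g(t-1,s-1) + g(t-1,s+1) for s ≠ -5; g(t,-5) = 0.
t=0: g(0,0)=1
t=1: g(1,-1)=1 g(1,1)=1
t=2: g(2,-2)=1 g(2,0)=2 g(2,2)=1
t=3: g(3,-3)=1 g(3,-1)=3 g(3,1)=3 g(3,3)=1
t=4: g(4,-4)=1 g(4,-2)=4 g(4,0)=6 g(4,2)=4 g(4,4)=1
t=5: g(5,-3)=5 g(5,-1)=10 g(5,1)=10 g(5,3)=5 g(5,5)=1
t=6: g(6,-4)=5 g(6,-2)=15 g(6,0)=20 g(6,2)=15 g(6,4)=6 g(6,6)=1
t=7: g(7,-3)=20 g(7,-1)=35 g(7,1)=35 g(7,3)=21 g(7,5)=7 g(7,7)=1
t=8: g(8,-4)=20 g(8,-2)=55 g(8,0)=70 g(8,2)=56 g(8,4)=28 g(8,6)=8 g(8,8)=1
t=9: g(9,-3)=75 g(9,-1)=125 g(9,1)=126 g(9,3)=84 g(9,5)=36 g(9,7)=9 g(9,9)=1
t=10: g(10,-4)=75 g(10,-2)=200 g(10,0)=251 g(10,2)=210 g(10,4)=120 g(10,6)=45 g(10,8)=10 g(10,10)=1
t=11: g(11,-3)=275 g(11,-1)=451 g(11,1)=461 g(11,3)=330 g(11,5)=165 g(11,7)=55 g(11,9)=11 g(11,11)=1
t=12: g(12,-4)=275 g(12,-2)=726 g(12,0)=912 g(12,2)=791 g(12,4)=495 g(12,6)=220 g(12,8)=66 g(12,10)=12 g(12,12)=1
t=13: g(13,-3)=1001 g(13,-1)=1638 g(13,1)=1703 g(13,3)=1286 g(13,5)=715 g(13,7)=286 g(13,9)=78 g(13,11)=13 g(13,13)=1
t=14: g(14,-4)=1001 g(14,-2)=2639 g(14,0)=3341 g(14,2)=2989 g(14,4)=2001 g(14,6)=1001 g(14,8)=364 g(14,10)=91 g(14,12)=14 g(14,14)=1
t=15: g(15,-3)=3640 g(15,-1)=5980 g(15,1)=6330 g(15,3)=4990 g(15,5)=3002 g(15,7)=1365 g(15,9)=455 g(15,11)=105 g(15,13)=15 g(15,15)=1
t=16: g(16,-4)=3640 g(16,-2)=9620 g(16,0)=12310 g(16,2)=11320 g(16,4)=7992 g(16,6)=4367 g(16,8)=1820 g(16,10)=560 g(16,12)=120 g(16,14)=16 g(16,16)=1
t=17: g(17,-3)=13260 g(17,-1)=21930 g(17,1)=23630 g(17,3)=19312 g(17,5)=12359 g(17,7)=6187 g(17,9)=2380 g(17,11)=680 g(17,13)=136 g(17,15)=17 g(17,17)=1
t=18: g(18,-4)=13260 g(18,-2)=35190 g(18,0)=45560 g(18,2)=42942 g(18,4)=31671 g(18,6)=18546 g(18,8)=8567 g(18,10)=3060 g(18,12)=816 g(18,14)=153 g(18,16)=18 g(18,18)=1
t=19: g(19,-3)=48450 g(19,-1)=80750 g(19,1)=88502 g(19,3)=74613 g(19,5)=50217 g(19,7)=27113 g(19,9)=11627 g(19,11)=3876 g(19,13)=969 g(19,15)=171 g(19,17)=19 g(19,19)=1
t=20: g(20,-4)=48450 g(20,-2)=129200 g(20,0)=169252 g(20,2)=163115 g(20,4)=124830 g(20,6)=77330 g(20,8)=38740 g(20,10)=15503 g(20,12)=4845 g(20,14)=1140 g(20,16)=190 g(20,18)=20 g(20,20)=1
t=21: g(21,-3)=177650 g(21,-1)=298452 g(21,1)=332367 g(21,3)=287945 g(21,5)=202160 g(21,7)=116070 g(21,9)=54243 g(21,11)=20348 g(21,13)=5985 g(21,15)=1330 g(21,17)=210 g(21,19)=21 g(21,21)=1
t=22: g(22,-4)=177650 g(22,-2)=476102 g(22,0)=630819 g(22,2)=620312 g(22,4)=490105 g(22,6)=318230 g(22,8)=170313 g(22,10)=74591 g(22,12)=26333 g(22,14)=7315 g(22,16)=1540 g(22,18)=231 g(22,20)=22 g(22,22)=1
Paths never hitting -5: Σ_s g(22,s) = 2993564
Paths hitting -5: 2^22 - 2993564 = 1200740
P = 1200740/4194304 = 300185/1048576

Answer: 300185/1048576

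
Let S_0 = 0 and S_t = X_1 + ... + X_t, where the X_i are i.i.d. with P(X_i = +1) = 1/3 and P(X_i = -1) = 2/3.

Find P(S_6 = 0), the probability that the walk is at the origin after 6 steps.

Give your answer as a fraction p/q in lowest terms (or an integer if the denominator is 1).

Answer: 160/729

Derivation:
To be at 0 after 6 steps: need exactly 3 steps of +1 and 3 of -1.
Number of such sequences: C(6,3) = 20
Each has probability (1/3)^3 · (2/3)^3 = 8/729
P = 20 · 8/729 = 160/729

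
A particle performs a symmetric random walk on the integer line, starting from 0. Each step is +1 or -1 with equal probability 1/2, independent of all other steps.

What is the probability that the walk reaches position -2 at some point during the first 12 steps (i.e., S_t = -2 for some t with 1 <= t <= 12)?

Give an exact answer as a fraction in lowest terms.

Answer: 595/1024

Derivation:
Count via complement. Let g(t,s) = #length-t paths at position s with S_1..S_t all ≠ -2.
g(t,s) = g(t-1,s-1) + g(t-1,s+1) for s ≠ -2; g(t,-2) = 0.
t=0: g(0,0)=1
t=1: g(1,-1)=1 g(1,1)=1
t=2: g(2,0)=2 g(2,2)=1
t=3: g(3,-1)=2 g(3,1)=3 g(3,3)=1
t=4: g(4,0)=5 g(4,2)=4 g(4,4)=1
t=5: g(5,-1)=5 g(5,1)=9 g(5,3)=5 g(5,5)=1
t=6: g(6,0)=14 g(6,2)=14 g(6,4)=6 g(6,6)=1
t=7: g(7,-1)=14 g(7,1)=28 g(7,3)=20 g(7,5)=7 g(7,7)=1
t=8: g(8,0)=42 g(8,2)=48 g(8,4)=27 g(8,6)=8 g(8,8)=1
t=9: g(9,-1)=42 g(9,1)=90 g(9,3)=75 g(9,5)=35 g(9,7)=9 g(9,9)=1
t=10: g(10,0)=132 g(10,2)=165 g(10,4)=110 g(10,6)=44 g(10,8)=10 g(10,10)=1
t=11: g(11,-1)=132 g(11,1)=297 g(11,3)=275 g(11,5)=154 g(11,7)=54 g(11,9)=11 g(11,11)=1
t=12: g(12,0)=429 g(12,2)=572 g(12,4)=429 g(12,6)=208 g(12,8)=65 g(12,10)=12 g(12,12)=1
Paths never hitting -2: Σ_s g(12,s) = 1716
Paths hitting -2: 2^12 - 1716 = 2380
P = 2380/4096 = 595/1024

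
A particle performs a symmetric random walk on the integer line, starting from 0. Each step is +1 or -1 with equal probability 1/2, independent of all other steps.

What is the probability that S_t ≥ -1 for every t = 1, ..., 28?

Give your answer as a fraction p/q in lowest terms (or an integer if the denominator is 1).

Answer: 9694845/33554432

Derivation:
Let f(t,s) = #length-t paths at position s with S_1..S_t all ≥ -1.
f(t,s) = f(t-1,s-1) + f(t-1,s+1) for s ≥ -1; f(t,s) = 0 for s < -1.
t=0: f(0,0)=1
t=1: f(1,-1)=1 f(1,1)=1
t=2: f(2,0)=2 f(2,2)=1
t=3: f(3,-1)=2 f(3,1)=3 f(3,3)=1
t=4: f(4,0)=5 f(4,2)=4 f(4,4)=1
t=5: f(5,-1)=5 f(5,1)=9 f(5,3)=5 f(5,5)=1
t=6: f(6,0)=14 f(6,2)=14 f(6,4)=6 f(6,6)=1
t=7: f(7,-1)=14 f(7,1)=28 f(7,3)=20 f(7,5)=7 f(7,7)=1
t=8: f(8,0)=42 f(8,2)=48 f(8,4)=27 f(8,6)=8 f(8,8)=1
t=9: f(9,-1)=42 f(9,1)=90 f(9,3)=75 f(9,5)=35 f(9,7)=9 f(9,9)=1
t=10: f(10,0)=132 f(10,2)=165 f(10,4)=110 f(10,6)=44 f(10,8)=10 f(10,10)=1
t=11: f(11,-1)=132 f(11,1)=297 f(11,3)=275 f(11,5)=154 f(11,7)=54 f(11,9)=11 f(11,11)=1
t=12: f(12,0)=429 f(12,2)=572 f(12,4)=429 f(12,6)=208 f(12,8)=65 f(12,10)=12 f(12,12)=1
t=13: f(13,-1)=429 f(13,1)=1001 f(13,3)=1001 f(13,5)=637 f(13,7)=273 f(13,9)=77 f(13,11)=13 f(13,13)=1
t=14: f(14,0)=1430 f(14,2)=2002 f(14,4)=1638 f(14,6)=910 f(14,8)=350 f(14,10)=90 f(14,12)=14 f(14,14)=1
t=15: f(15,-1)=1430 f(15,1)=3432 f(15,3)=3640 f(15,5)=2548 f(15,7)=1260 f(15,9)=440 f(15,11)=104 f(15,13)=15 f(15,15)=1
t=16: f(16,0)=4862 f(16,2)=7072 f(16,4)=6188 f(16,6)=3808 f(16,8)=1700 f(16,10)=544 f(16,12)=119 f(16,14)=16 f(16,16)=1
t=17: f(17,-1)=4862 f(17,1)=11934 f(17,3)=13260 f(17,5)=9996 f(17,7)=5508 f(17,9)=2244 f(17,11)=663 f(17,13)=135 f(17,15)=17 f(17,17)=1
t=18: f(18,0)=16796 f(18,2)=25194 f(18,4)=23256 f(18,6)=15504 f(18,8)=7752 f(18,10)=2907 f(18,12)=798 f(18,14)=152 f(18,16)=18 f(18,18)=1
t=19: f(19,-1)=16796 f(19,1)=41990 f(19,3)=48450 f(19,5)=38760 f(19,7)=23256 f(19,9)=10659 f(19,11)=3705 f(19,13)=950 f(19,15)=170 f(19,17)=19 f(19,19)=1
t=20: f(20,0)=58786 f(20,2)=90440 f(20,4)=87210 f(20,6)=62016 f(20,8)=33915 f(20,10)=14364 f(20,12)=4655 f(20,14)=1120 f(20,16)=189 f(20,18)=20 f(20,20)=1
t=21: f(21,-1)=58786 f(21,1)=149226 f(21,3)=177650 f(21,5)=149226 f(21,7)=95931 f(21,9)=48279 f(21,11)=19019 f(21,13)=5775 f(21,15)=1309 f(21,17)=209 f(21,19)=21 f(21,21)=1
t=22: f(22,0)=208012 f(22,2)=326876 f(22,4)=326876 f(22,6)=245157 f(22,8)=144210 f(22,10)=67298 f(22,12)=24794 f(22,14)=7084 f(22,16)=1518 f(22,18)=230 f(22,20)=22 f(22,22)=1
t=23: f(23,-1)=208012 f(23,1)=534888 f(23,3)=653752 f(23,5)=572033 f(23,7)=389367 f(23,9)=211508 f(23,11)=92092 f(23,13)=31878 f(23,15)=8602 f(23,17)=1748 f(23,19)=252 f(23,21)=23 f(23,23)=1
t=24: f(24,0)=742900 f(24,2)=1188640 f(24,4)=1225785 f(24,6)=961400 f(24,8)=600875 f(24,10)=303600 f(24,12)=123970 f(24,14)=40480 f(24,16)=10350 f(24,18)=2000 f(24,20)=275 f(24,22)=24 f(24,24)=1
t=25: f(25,-1)=742900 f(25,1)=1931540 f(25,3)=2414425 f(25,5)=2187185 f(25,7)=1562275 f(25,9)=904475 f(25,11)=427570 f(25,13)=164450 f(25,15)=50830 f(25,17)=12350 f(25,19)=2275 f(25,21)=299 f(25,23)=25 f(25,25)=1
t=26: f(26,0)=2674440 f(26,2)=4345965 f(26,4)=4601610 f(26,6)=3749460 f(26,8)=2466750 f(26,10)=1332045 f(26,12)=592020 f(26,14)=215280 f(26,16)=63180 f(26,18)=14625 f(26,20)=2574 f(26,22)=324 f(26,24)=26 f(26,26)=1
t=27: f(27,-1)=2674440 f(27,1)=7020405 f(27,3)=8947575 f(27,5)=8351070 f(27,7)=6216210 f(27,9)=3798795 f(27,11)=1924065 f(27,13)=807300 f(27,15)=278460 f(27,17)=77805 f(27,19)=17199 f(27,21)=2898 f(27,23)=350 f(27,25)=27 f(27,27)=1
t=28: f(28,0)=9694845 f(28,2)=15967980 f(28,4)=17298645 f(28,6)=14567280 f(28,8)=10015005 f(28,10)=5722860 f(28,12)=2731365 f(28,14)=1085760 f(28,16)=356265 f(28,18)=95004 f(28,20)=20097 f(28,22)=3248 f(28,24)=377 f(28,26)=28 f(28,28)=1
Σ_s f(28,s) = 77558760
P = 77558760/268435456 = 9694845/33554432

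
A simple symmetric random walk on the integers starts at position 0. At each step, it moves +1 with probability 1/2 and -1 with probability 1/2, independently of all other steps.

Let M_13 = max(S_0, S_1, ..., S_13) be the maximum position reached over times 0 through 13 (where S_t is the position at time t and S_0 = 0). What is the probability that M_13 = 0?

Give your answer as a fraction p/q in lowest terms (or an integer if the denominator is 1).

Let M_13 = max(S_0,...,S_13). Use the reflection principle: for j ≥ 1, #{paths with M_13 ≥ j} = #{S_13 ≥ j} + #{S_13 ≥ j+1}.
P(M_13 ≥ 0) = 1 since S_0 = 0, so #{M_13 ≥ 0} = 8192.
#{M_13 ≥ 1} = #{S_13 ≥ 1} + #{S_13 ≥ 2} = 4096 + 2380 = 6476.
#{M_13 = 0} = 8192 - 6476 = 1716.
P(M_13 = 0) = 1716/8192 = 429/2048

Answer: 429/2048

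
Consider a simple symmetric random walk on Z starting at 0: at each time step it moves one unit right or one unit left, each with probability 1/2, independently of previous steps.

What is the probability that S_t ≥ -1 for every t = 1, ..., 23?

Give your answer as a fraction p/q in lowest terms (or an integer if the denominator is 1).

Answer: 676039/2097152

Derivation:
Let f(t,s) = #length-t paths at position s with S_1..S_t all ≥ -1.
f(t,s) = f(t-1,s-1) + f(t-1,s+1) for s ≥ -1; f(t,s) = 0 for s < -1.
t=0: f(0,0)=1
t=1: f(1,-1)=1 f(1,1)=1
t=2: f(2,0)=2 f(2,2)=1
t=3: f(3,-1)=2 f(3,1)=3 f(3,3)=1
t=4: f(4,0)=5 f(4,2)=4 f(4,4)=1
t=5: f(5,-1)=5 f(5,1)=9 f(5,3)=5 f(5,5)=1
t=6: f(6,0)=14 f(6,2)=14 f(6,4)=6 f(6,6)=1
t=7: f(7,-1)=14 f(7,1)=28 f(7,3)=20 f(7,5)=7 f(7,7)=1
t=8: f(8,0)=42 f(8,2)=48 f(8,4)=27 f(8,6)=8 f(8,8)=1
t=9: f(9,-1)=42 f(9,1)=90 f(9,3)=75 f(9,5)=35 f(9,7)=9 f(9,9)=1
t=10: f(10,0)=132 f(10,2)=165 f(10,4)=110 f(10,6)=44 f(10,8)=10 f(10,10)=1
t=11: f(11,-1)=132 f(11,1)=297 f(11,3)=275 f(11,5)=154 f(11,7)=54 f(11,9)=11 f(11,11)=1
t=12: f(12,0)=429 f(12,2)=572 f(12,4)=429 f(12,6)=208 f(12,8)=65 f(12,10)=12 f(12,12)=1
t=13: f(13,-1)=429 f(13,1)=1001 f(13,3)=1001 f(13,5)=637 f(13,7)=273 f(13,9)=77 f(13,11)=13 f(13,13)=1
t=14: f(14,0)=1430 f(14,2)=2002 f(14,4)=1638 f(14,6)=910 f(14,8)=350 f(14,10)=90 f(14,12)=14 f(14,14)=1
t=15: f(15,-1)=1430 f(15,1)=3432 f(15,3)=3640 f(15,5)=2548 f(15,7)=1260 f(15,9)=440 f(15,11)=104 f(15,13)=15 f(15,15)=1
t=16: f(16,0)=4862 f(16,2)=7072 f(16,4)=6188 f(16,6)=3808 f(16,8)=1700 f(16,10)=544 f(16,12)=119 f(16,14)=16 f(16,16)=1
t=17: f(17,-1)=4862 f(17,1)=11934 f(17,3)=13260 f(17,5)=9996 f(17,7)=5508 f(17,9)=2244 f(17,11)=663 f(17,13)=135 f(17,15)=17 f(17,17)=1
t=18: f(18,0)=16796 f(18,2)=25194 f(18,4)=23256 f(18,6)=15504 f(18,8)=7752 f(18,10)=2907 f(18,12)=798 f(18,14)=152 f(18,16)=18 f(18,18)=1
t=19: f(19,-1)=16796 f(19,1)=41990 f(19,3)=48450 f(19,5)=38760 f(19,7)=23256 f(19,9)=10659 f(19,11)=3705 f(19,13)=950 f(19,15)=170 f(19,17)=19 f(19,19)=1
t=20: f(20,0)=58786 f(20,2)=90440 f(20,4)=87210 f(20,6)=62016 f(20,8)=33915 f(20,10)=14364 f(20,12)=4655 f(20,14)=1120 f(20,16)=189 f(20,18)=20 f(20,20)=1
t=21: f(21,-1)=58786 f(21,1)=149226 f(21,3)=177650 f(21,5)=149226 f(21,7)=95931 f(21,9)=48279 f(21,11)=19019 f(21,13)=5775 f(21,15)=1309 f(21,17)=209 f(21,19)=21 f(21,21)=1
t=22: f(22,0)=208012 f(22,2)=326876 f(22,4)=326876 f(22,6)=245157 f(22,8)=144210 f(22,10)=67298 f(22,12)=24794 f(22,14)=7084 f(22,16)=1518 f(22,18)=230 f(22,20)=22 f(22,22)=1
t=23: f(23,-1)=208012 f(23,1)=534888 f(23,3)=653752 f(23,5)=572033 f(23,7)=389367 f(23,9)=211508 f(23,11)=92092 f(23,13)=31878 f(23,15)=8602 f(23,17)=1748 f(23,19)=252 f(23,21)=23 f(23,23)=1
Σ_s f(23,s) = 2704156
P = 2704156/8388608 = 676039/2097152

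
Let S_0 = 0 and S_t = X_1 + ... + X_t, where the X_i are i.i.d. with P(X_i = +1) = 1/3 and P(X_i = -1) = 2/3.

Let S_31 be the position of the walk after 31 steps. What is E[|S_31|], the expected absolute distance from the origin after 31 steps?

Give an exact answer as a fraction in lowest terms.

S_31 takes values m ≡ 1 (mod 2) with |m| ≤ 31; P(S_31=m) = C(31,(31+m)/2) · (1/3)^((31+m)/2) · (2/3)^((31-m)/2).
Distribution: P(S=-31)=2147483648/617673396283947, P(S=-29)=33285996544/617673396283947, P(S=-27)=83214991360/205891132094649, P(S=-25)=1206617374720/617673396283947, P(S=-23)=4223160811520/617673396283947, P(S=-21)=422316081152/22876792454961, P(S=-19)=2745054527488/68630377364883, P(S=-17)=4901883084800/68630377364883, P(S=-15)=2450941542400/22876792454961, P(S=-13)=28185827737600/205891132094649, P(S=-11)=31004410511360/205891132094649, P(S=-9)=9865039708160/68630377364883, P(S=-7)=24662599270400/205891132094649, P(S=-5)=18022668697600/205891132094649, P(S=-3)=1287333478400/22876792454961, P(S=-1)=2188466913280/68630377364883, P(S=1)=1094233456640/68630377364883, P(S=3)=160916684800/22876792454961, P(S=5)=563208396800/205891132094649, P(S=7)=192676556800/205891132094649, P(S=9)=19267655680/68630377364883, P(S=11)=15138872320/205891132094649, P(S=13)=3440652800/205891132094649, P(S=15)=74796800/22876792454961, P(S=17)=37398400/68630377364883, P(S=19)=5235776/68630377364883, P(S=21)=201376/22876792454961, P(S=23)=503440/617673396283947, P(S=25)=35960/617673396283947, P(S=27)=620/205891132094649, P(S=29)=62/617673396283947, P(S=31)=1/617673396283947
E[|S_31|] = Σ_m |m|·P(S_31=m) = 26575479166531/2541865828329

Answer: 26575479166531/2541865828329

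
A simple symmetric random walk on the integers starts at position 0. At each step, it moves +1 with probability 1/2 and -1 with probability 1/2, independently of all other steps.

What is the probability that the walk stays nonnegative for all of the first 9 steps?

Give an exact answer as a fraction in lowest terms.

Answer: 63/256

Derivation:
Let f(t,s) = #length-t paths at position s with S_1..S_t all ≥ 0.
f(t,s) = f(t-1,s-1) + f(t-1,s+1) for s ≥ 0; f(t,s) = 0 for s < 0.
t=0: f(0,0)=1
t=1: f(1,1)=1
t=2: f(2,0)=1 f(2,2)=1
t=3: f(3,1)=2 f(3,3)=1
t=4: f(4,0)=2 f(4,2)=3 f(4,4)=1
t=5: f(5,1)=5 f(5,3)=4 f(5,5)=1
t=6: f(6,0)=5 f(6,2)=9 f(6,4)=5 f(6,6)=1
t=7: f(7,1)=14 f(7,3)=14 f(7,5)=6 f(7,7)=1
t=8: f(8,0)=14 f(8,2)=28 f(8,4)=20 f(8,6)=7 f(8,8)=1
t=9: f(9,1)=42 f(9,3)=48 f(9,5)=27 f(9,7)=8 f(9,9)=1
Σ_s f(9,s) = 126
P = 126/512 = 63/256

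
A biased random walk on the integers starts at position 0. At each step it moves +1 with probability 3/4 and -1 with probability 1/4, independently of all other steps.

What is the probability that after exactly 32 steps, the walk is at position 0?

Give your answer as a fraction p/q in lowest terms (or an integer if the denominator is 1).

Answer: 12937269923450595/9223372036854775808

Derivation:
To be at 0 after 32 steps: need exactly 16 steps of +1 and 16 of -1.
Number of such sequences: C(32,16) = 601080390
Each has probability (3/4)^16 · (1/4)^16 = 43046721/18446744073709551616
P = 601080390 · 43046721/18446744073709551616 = 12937269923450595/9223372036854775808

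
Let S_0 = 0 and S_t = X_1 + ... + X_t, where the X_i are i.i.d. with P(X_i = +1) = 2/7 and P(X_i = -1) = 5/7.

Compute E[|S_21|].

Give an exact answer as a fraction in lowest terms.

Answer: 103353702218360463/11398895185373143

Derivation:
S_21 takes values m ≡ 1 (mod 2) with |m| ≤ 21; P(S_21=m) = C(21,(21+m)/2) · (2/7)^((21+m)/2) · (5/7)^((21-m)/2).
Distribution: P(S=-21)=476837158203125/558545864083284007, P(S=-19)=572204589843750/79792266297612001, P(S=-17)=2288818359375000/79792266297612001, P(S=-15)=5798339843750000/79792266297612001, P(S=-13)=10437011718750000/79792266297612001, P(S=-11)=14194335937500000/79792266297612001, P(S=-9)=15140625000000000/79792266297612001, P(S=-7)=90843750000000000/558545864083284007, P(S=-5)=9084375000000000/79792266297612001, P(S=-3)=5248750000000000/79792266297612001, P(S=-1)=2519400000000000/79792266297612001, P(S=1)=1007760000000000/79792266297612001, P(S=3)=335920000000000/79792266297612001, P(S=5)=93024000000000/79792266297612001, P(S=7)=148838400000000/558545864083284007, P(S=9)=3969024000000/79792266297612001, P(S=11)=595353600000/79792266297612001, P(S=13)=70041600000/79792266297612001, P(S=15)=6225920000/79792266297612001, P(S=17)=393216000/79792266297612001, P(S=19)=15728640/79792266297612001, P(S=21)=2097152/558545864083284007
E[|S_21|] = Σ_m |m|·P(S_21=m) = 103353702218360463/11398895185373143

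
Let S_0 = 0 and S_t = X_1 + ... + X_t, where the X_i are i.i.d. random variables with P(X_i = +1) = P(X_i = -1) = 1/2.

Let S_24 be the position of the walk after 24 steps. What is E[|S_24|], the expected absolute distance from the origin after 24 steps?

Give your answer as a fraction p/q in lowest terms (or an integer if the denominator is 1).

Answer: 2028117/524288

Derivation:
S_24 takes values m ≡ 0 (mod 2) with |m| ≤ 24; P(S_24=m) = C(24,(24+m)/2)/2^24.
Total paths: 2^24 = 16777216
Distribution: P(S=-24)=1/16777216, P(S=-22)=24/16777216, P(S=-20)=276/16777216, P(S=-18)=2024/16777216, P(S=-16)=10626/16777216, P(S=-14)=42504/16777216, P(S=-12)=134596/16777216, P(S=-10)=346104/16777216, P(S=-8)=735471/16777216, P(S=-6)=1307504/16777216, P(S=-4)=1961256/16777216, P(S=-2)=2496144/16777216, P(S=0)=2704156/16777216, P(S=2)=2496144/16777216, P(S=4)=1961256/16777216, P(S=6)=1307504/16777216, P(S=8)=735471/16777216, P(S=10)=346104/16777216, P(S=12)=134596/16777216, P(S=14)=42504/16777216, P(S=16)=10626/16777216, P(S=18)=2024/16777216, P(S=20)=276/16777216, P(S=22)=24/16777216, P(S=24)=1/16777216
E[|S_24|] = Σ_m |m|·P(S_24=m) = 64899744/16777216 = 2028117/524288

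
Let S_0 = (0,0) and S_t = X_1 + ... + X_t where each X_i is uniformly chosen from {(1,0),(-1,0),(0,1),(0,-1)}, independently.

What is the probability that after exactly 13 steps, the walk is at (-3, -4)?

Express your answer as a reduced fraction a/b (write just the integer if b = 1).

Answer: 61347/8388608

Derivation:
Let h be the number of horizontal steps (so 13-h are vertical). To end at (-3,-4) need (h-3)/2 right-steps and ((13-h)-4)/2 up-steps.
Sum over h with 3 ≤ h ≤ 9, h ≡ 1 (mod 2), 13-h ≡ 0 (mod 2):
h=3: C(13,3)·C(3,0)·C(10,3) = 286·1·120 = 34320
h=5: C(13,5)·C(5,1)·C(8,2) = 1287·5·28 = 180180
h=7: C(13,7)·C(7,2)·C(6,1) = 1716·21·6 = 216216
h=9: C(13,9)·C(9,3)·C(4,0) = 715·84·1 = 60060
Total favorable: 490776
Total paths: 4^13 = 67108864
P = 490776/67108864 = 61347/8388608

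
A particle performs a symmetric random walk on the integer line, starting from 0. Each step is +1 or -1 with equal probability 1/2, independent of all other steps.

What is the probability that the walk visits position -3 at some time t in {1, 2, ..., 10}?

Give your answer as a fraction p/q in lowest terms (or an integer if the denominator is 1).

Answer: 11/32

Derivation:
Count via complement. Let g(t,s) = #length-t paths at position s with S_1..S_t all ≠ -3.
g(t,s) = g(t-1,s-1) + g(t-1,s+1) for s ≠ -3; g(t,-3) = 0.
t=0: g(0,0)=1
t=1: g(1,-1)=1 g(1,1)=1
t=2: g(2,-2)=1 g(2,0)=2 g(2,2)=1
t=3: g(3,-1)=3 g(3,1)=3 g(3,3)=1
t=4: g(4,-2)=3 g(4,0)=6 g(4,2)=4 g(4,4)=1
t=5: g(5,-1)=9 g(5,1)=10 g(5,3)=5 g(5,5)=1
t=6: g(6,-2)=9 g(6,0)=19 g(6,2)=15 g(6,4)=6 g(6,6)=1
t=7: g(7,-1)=28 g(7,1)=34 g(7,3)=21 g(7,5)=7 g(7,7)=1
t=8: g(8,-2)=28 g(8,0)=62 g(8,2)=55 g(8,4)=28 g(8,6)=8 g(8,8)=1
t=9: g(9,-1)=90 g(9,1)=117 g(9,3)=83 g(9,5)=36 g(9,7)=9 g(9,9)=1
t=10: g(10,-2)=90 g(10,0)=207 g(10,2)=200 g(10,4)=119 g(10,6)=45 g(10,8)=10 g(10,10)=1
Paths never hitting -3: Σ_s g(10,s) = 672
Paths hitting -3: 2^10 - 672 = 352
P = 352/1024 = 11/32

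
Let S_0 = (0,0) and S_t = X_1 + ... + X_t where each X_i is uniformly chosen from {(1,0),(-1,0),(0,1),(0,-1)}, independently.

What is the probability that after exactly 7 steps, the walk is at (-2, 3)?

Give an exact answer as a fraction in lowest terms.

Answer: 245/16384

Derivation:
Let h be the number of horizontal steps (so 7-h are vertical). To end at (-2,3) need (h-2)/2 right-steps and ((7-h)+3)/2 up-steps.
Sum over h with 2 ≤ h ≤ 4, h ≡ 0 (mod 2), 7-h ≡ 1 (mod 2):
h=2: C(7,2)·C(2,0)·C(5,4) = 21·1·5 = 105
h=4: C(7,4)·C(4,1)·C(3,3) = 35·4·1 = 140
Total favorable: 245
Total paths: 4^7 = 16384
P = 245/16384 = 245/16384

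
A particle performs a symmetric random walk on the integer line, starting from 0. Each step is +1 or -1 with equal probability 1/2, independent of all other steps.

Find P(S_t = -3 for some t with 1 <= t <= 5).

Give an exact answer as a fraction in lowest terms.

Count via complement. Let g(t,s) = #length-t paths at position s with S_1..S_t all ≠ -3.
g(t,s) = g(t-1,s-1) + g(t-1,s+1) for s ≠ -3; g(t,-3) = 0.
t=0: g(0,0)=1
t=1: g(1,-1)=1 g(1,1)=1
t=2: g(2,-2)=1 g(2,0)=2 g(2,2)=1
t=3: g(3,-1)=3 g(3,1)=3 g(3,3)=1
t=4: g(4,-2)=3 g(4,0)=6 g(4,2)=4 g(4,4)=1
t=5: g(5,-1)=9 g(5,1)=10 g(5,3)=5 g(5,5)=1
Paths never hitting -3: Σ_s g(5,s) = 25
Paths hitting -3: 2^5 - 25 = 7
P = 7/32 = 7/32

Answer: 7/32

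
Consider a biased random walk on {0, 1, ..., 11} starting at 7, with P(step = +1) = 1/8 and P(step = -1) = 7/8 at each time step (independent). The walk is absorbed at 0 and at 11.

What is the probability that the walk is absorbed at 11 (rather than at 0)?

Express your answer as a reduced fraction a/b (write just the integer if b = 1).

Answer: 137257/329554457

Derivation:
Biased walk: p = 1/8, q = 7/8, r = q/p = 7
Gambler's ruin: P(hit 11 before 0 | start at 7) = (1 - r^a)/(1 - r^N)
r^7 = 823543; r^11 = 1977326743
P = (1 - 823543) / (1 - 1977326743) = -823542 / -1977326742 = 137257/329554457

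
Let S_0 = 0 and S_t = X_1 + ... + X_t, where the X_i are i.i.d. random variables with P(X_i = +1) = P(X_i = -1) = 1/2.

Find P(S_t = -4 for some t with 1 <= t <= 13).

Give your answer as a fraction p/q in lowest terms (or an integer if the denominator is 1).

Answer: 1093/4096

Derivation:
Count via complement. Let g(t,s) = #length-t paths at position s with S_1..S_t all ≠ -4.
g(t,s) = g(t-1,s-1) + g(t-1,s+1) for s ≠ -4; g(t,-4) = 0.
t=0: g(0,0)=1
t=1: g(1,-1)=1 g(1,1)=1
t=2: g(2,-2)=1 g(2,0)=2 g(2,2)=1
t=3: g(3,-3)=1 g(3,-1)=3 g(3,1)=3 g(3,3)=1
t=4: g(4,-2)=4 g(4,0)=6 g(4,2)=4 g(4,4)=1
t=5: g(5,-3)=4 g(5,-1)=10 g(5,1)=10 g(5,3)=5 g(5,5)=1
t=6: g(6,-2)=14 g(6,0)=20 g(6,2)=15 g(6,4)=6 g(6,6)=1
t=7: g(7,-3)=14 g(7,-1)=34 g(7,1)=35 g(7,3)=21 g(7,5)=7 g(7,7)=1
t=8: g(8,-2)=48 g(8,0)=69 g(8,2)=56 g(8,4)=28 g(8,6)=8 g(8,8)=1
t=9: g(9,-3)=48 g(9,-1)=117 g(9,1)=125 g(9,3)=84 g(9,5)=36 g(9,7)=9 g(9,9)=1
t=10: g(10,-2)=165 g(10,0)=242 g(10,2)=209 g(10,4)=120 g(10,6)=45 g(10,8)=10 g(10,10)=1
t=11: g(11,-3)=165 g(11,-1)=407 g(11,1)=451 g(11,3)=329 g(11,5)=165 g(11,7)=55 g(11,9)=11 g(11,11)=1
t=12: g(12,-2)=572 g(12,0)=858 g(12,2)=780 g(12,4)=494 g(12,6)=220 g(12,8)=66 g(12,10)=12 g(12,12)=1
t=13: g(13,-3)=572 g(13,-1)=1430 g(13,1)=1638 g(13,3)=1274 g(13,5)=714 g(13,7)=286 g(13,9)=78 g(13,11)=13 g(13,13)=1
Paths never hitting -4: Σ_s g(13,s) = 6006
Paths hitting -4: 2^13 - 6006 = 2186
P = 2186/8192 = 1093/4096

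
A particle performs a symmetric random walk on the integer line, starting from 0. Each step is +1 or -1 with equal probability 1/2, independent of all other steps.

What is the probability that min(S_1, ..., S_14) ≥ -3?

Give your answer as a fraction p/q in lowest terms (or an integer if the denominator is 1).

Let f(t,s) = #length-t paths at position s with S_1..S_t all ≥ -3.
f(t,s) = f(t-1,s-1) + f(t-1,s+1) for s ≥ -3; f(t,s) = 0 for s < -3.
t=0: f(0,0)=1
t=1: f(1,-1)=1 f(1,1)=1
t=2: f(2,-2)=1 f(2,0)=2 f(2,2)=1
t=3: f(3,-3)=1 f(3,-1)=3 f(3,1)=3 f(3,3)=1
t=4: f(4,-2)=4 f(4,0)=6 f(4,2)=4 f(4,4)=1
t=5: f(5,-3)=4 f(5,-1)=10 f(5,1)=10 f(5,3)=5 f(5,5)=1
t=6: f(6,-2)=14 f(6,0)=20 f(6,2)=15 f(6,4)=6 f(6,6)=1
t=7: f(7,-3)=14 f(7,-1)=34 f(7,1)=35 f(7,3)=21 f(7,5)=7 f(7,7)=1
t=8: f(8,-2)=48 f(8,0)=69 f(8,2)=56 f(8,4)=28 f(8,6)=8 f(8,8)=1
t=9: f(9,-3)=48 f(9,-1)=117 f(9,1)=125 f(9,3)=84 f(9,5)=36 f(9,7)=9 f(9,9)=1
t=10: f(10,-2)=165 f(10,0)=242 f(10,2)=209 f(10,4)=120 f(10,6)=45 f(10,8)=10 f(10,10)=1
t=11: f(11,-3)=165 f(11,-1)=407 f(11,1)=451 f(11,3)=329 f(11,5)=165 f(11,7)=55 f(11,9)=11 f(11,11)=1
t=12: f(12,-2)=572 f(12,0)=858 f(12,2)=780 f(12,4)=494 f(12,6)=220 f(12,8)=66 f(12,10)=12 f(12,12)=1
t=13: f(13,-3)=572 f(13,-1)=1430 f(13,1)=1638 f(13,3)=1274 f(13,5)=714 f(13,7)=286 f(13,9)=78 f(13,11)=13 f(13,13)=1
t=14: f(14,-2)=2002 f(14,0)=3068 f(14,2)=2912 f(14,4)=1988 f(14,6)=1000 f(14,8)=364 f(14,10)=91 f(14,12)=14 f(14,14)=1
Σ_s f(14,s) = 11440
P = 11440/16384 = 715/1024

Answer: 715/1024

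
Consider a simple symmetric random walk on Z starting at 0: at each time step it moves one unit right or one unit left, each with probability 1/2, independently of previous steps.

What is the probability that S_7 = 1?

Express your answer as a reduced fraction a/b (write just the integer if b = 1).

To reach position 1 after 7 steps: need 4 steps of +1 and 3 of -1.
Favorable paths: C(7,4) = 35
Total paths: 2^7 = 128
P = 35/128 = 35/128

Answer: 35/128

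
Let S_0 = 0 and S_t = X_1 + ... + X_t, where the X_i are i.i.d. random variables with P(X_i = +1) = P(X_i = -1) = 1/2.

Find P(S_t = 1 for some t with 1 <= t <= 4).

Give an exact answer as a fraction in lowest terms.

Answer: 5/8

Derivation:
Count via complement. Let g(t,s) = #length-t paths at position s with S_1..S_t all ≠ 1.
g(t,s) = g(t-1,s-1) + g(t-1,s+1) for s ≠ 1; g(t,1) = 0.
t=0: g(0,0)=1
t=1: g(1,-1)=1
t=2: g(2,-2)=1 g(2,0)=1
t=3: g(3,-3)=1 g(3,-1)=2
t=4: g(4,-4)=1 g(4,-2)=3 g(4,0)=2
Paths never hitting 1: Σ_s g(4,s) = 6
Paths hitting 1: 2^4 - 6 = 10
P = 10/16 = 5/8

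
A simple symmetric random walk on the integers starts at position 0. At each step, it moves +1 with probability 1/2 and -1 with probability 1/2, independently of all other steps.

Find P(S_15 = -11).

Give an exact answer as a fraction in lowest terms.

To reach position -11 after 15 steps: need 2 steps of +1 and 13 of -1.
Favorable paths: C(15,2) = 105
Total paths: 2^15 = 32768
P = 105/32768 = 105/32768

Answer: 105/32768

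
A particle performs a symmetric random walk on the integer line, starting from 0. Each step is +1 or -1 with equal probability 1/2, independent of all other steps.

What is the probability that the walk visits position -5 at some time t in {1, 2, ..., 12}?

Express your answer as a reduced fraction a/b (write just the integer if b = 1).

Count via complement. Let g(t,s) = #length-t paths at position s with S_1..S_t all ≠ -5.
g(t,s) = g(t-1,s-1) + g(t-1,s+1) for s ≠ -5; g(t,-5) = 0.
t=0: g(0,0)=1
t=1: g(1,-1)=1 g(1,1)=1
t=2: g(2,-2)=1 g(2,0)=2 g(2,2)=1
t=3: g(3,-3)=1 g(3,-1)=3 g(3,1)=3 g(3,3)=1
t=4: g(4,-4)=1 g(4,-2)=4 g(4,0)=6 g(4,2)=4 g(4,4)=1
t=5: g(5,-3)=5 g(5,-1)=10 g(5,1)=10 g(5,3)=5 g(5,5)=1
t=6: g(6,-4)=5 g(6,-2)=15 g(6,0)=20 g(6,2)=15 g(6,4)=6 g(6,6)=1
t=7: g(7,-3)=20 g(7,-1)=35 g(7,1)=35 g(7,3)=21 g(7,5)=7 g(7,7)=1
t=8: g(8,-4)=20 g(8,-2)=55 g(8,0)=70 g(8,2)=56 g(8,4)=28 g(8,6)=8 g(8,8)=1
t=9: g(9,-3)=75 g(9,-1)=125 g(9,1)=126 g(9,3)=84 g(9,5)=36 g(9,7)=9 g(9,9)=1
t=10: g(10,-4)=75 g(10,-2)=200 g(10,0)=251 g(10,2)=210 g(10,4)=120 g(10,6)=45 g(10,8)=10 g(10,10)=1
t=11: g(11,-3)=275 g(11,-1)=451 g(11,1)=461 g(11,3)=330 g(11,5)=165 g(11,7)=55 g(11,9)=11 g(11,11)=1
t=12: g(12,-4)=275 g(12,-2)=726 g(12,0)=912 g(12,2)=791 g(12,4)=495 g(12,6)=220 g(12,8)=66 g(12,10)=12 g(12,12)=1
Paths never hitting -5: Σ_s g(12,s) = 3498
Paths hitting -5: 2^12 - 3498 = 598
P = 598/4096 = 299/2048

Answer: 299/2048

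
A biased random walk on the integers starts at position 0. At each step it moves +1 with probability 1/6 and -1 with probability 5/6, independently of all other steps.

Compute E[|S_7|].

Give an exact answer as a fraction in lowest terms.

Answer: 54943/11664

Derivation:
S_7 takes values m ≡ 1 (mod 2) with |m| ≤ 7; P(S_7=m) = C(7,(7+m)/2) · (1/6)^((7+m)/2) · (5/6)^((7-m)/2).
Distribution: P(S=-7)=78125/279936, P(S=-5)=109375/279936, P(S=-3)=21875/93312, P(S=-1)=21875/279936, P(S=1)=4375/279936, P(S=3)=175/93312, P(S=5)=35/279936, P(S=7)=1/279936
E[|S_7|] = Σ_m |m|·P(S_7=m) = 54943/11664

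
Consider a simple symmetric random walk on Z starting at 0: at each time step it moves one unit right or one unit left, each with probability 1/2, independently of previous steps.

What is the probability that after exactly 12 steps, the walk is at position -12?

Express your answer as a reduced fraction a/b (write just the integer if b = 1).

To reach position -12 after 12 steps: need 0 steps of +1 and 12 of -1.
Favorable paths: C(12,0) = 1
Total paths: 2^12 = 4096
P = 1/4096 = 1/4096

Answer: 1/4096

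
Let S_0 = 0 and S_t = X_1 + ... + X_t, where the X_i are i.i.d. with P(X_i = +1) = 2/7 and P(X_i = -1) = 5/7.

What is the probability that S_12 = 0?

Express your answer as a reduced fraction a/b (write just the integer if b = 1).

Answer: 132000000/1977326743

Derivation:
To be at 0 after 12 steps: need exactly 6 steps of +1 and 6 of -1.
Number of such sequences: C(12,6) = 924
Each has probability (2/7)^6 · (5/7)^6 = 1000000/13841287201
P = 924 · 1000000/13841287201 = 132000000/1977326743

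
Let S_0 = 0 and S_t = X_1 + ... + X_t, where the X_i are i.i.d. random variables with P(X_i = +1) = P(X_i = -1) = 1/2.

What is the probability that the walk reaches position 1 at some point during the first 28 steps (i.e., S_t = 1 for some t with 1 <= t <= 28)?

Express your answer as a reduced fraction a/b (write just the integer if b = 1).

Count via complement. Let g(t,s) = #length-t paths at position s with S_1..S_t all ≠ 1.
g(t,s) = g(t-1,s-1) + g(t-1,s+1) for s ≠ 1; g(t,1) = 0.
t=0: g(0,0)=1
t=1: g(1,-1)=1
t=2: g(2,-2)=1 g(2,0)=1
t=3: g(3,-3)=1 g(3,-1)=2
t=4: g(4,-4)=1 g(4,-2)=3 g(4,0)=2
t=5: g(5,-5)=1 g(5,-3)=4 g(5,-1)=5
t=6: g(6,-6)=1 g(6,-4)=5 g(6,-2)=9 g(6,0)=5
t=7: g(7,-7)=1 g(7,-5)=6 g(7,-3)=14 g(7,-1)=14
t=8: g(8,-8)=1 g(8,-6)=7 g(8,-4)=20 g(8,-2)=28 g(8,0)=14
t=9: g(9,-9)=1 g(9,-7)=8 g(9,-5)=27 g(9,-3)=48 g(9,-1)=42
t=10: g(10,-10)=1 g(10,-8)=9 g(10,-6)=35 g(10,-4)=75 g(10,-2)=90 g(10,0)=42
t=11: g(11,-11)=1 g(11,-9)=10 g(11,-7)=44 g(11,-5)=110 g(11,-3)=165 g(11,-1)=132
t=12: g(12,-12)=1 g(12,-10)=11 g(12,-8)=54 g(12,-6)=154 g(12,-4)=275 g(12,-2)=297 g(12,0)=132
t=13: g(13,-13)=1 g(13,-11)=12 g(13,-9)=65 g(13,-7)=208 g(13,-5)=429 g(13,-3)=572 g(13,-1)=429
t=14: g(14,-14)=1 g(14,-12)=13 g(14,-10)=77 g(14,-8)=273 g(14,-6)=637 g(14,-4)=1001 g(14,-2)=1001 g(14,0)=429
t=15: g(15,-15)=1 g(15,-13)=14 g(15,-11)=90 g(15,-9)=350 g(15,-7)=910 g(15,-5)=1638 g(15,-3)=2002 g(15,-1)=1430
t=16: g(16,-16)=1 g(16,-14)=15 g(16,-12)=104 g(16,-10)=440 g(16,-8)=1260 g(16,-6)=2548 g(16,-4)=3640 g(16,-2)=3432 g(16,0)=1430
t=17: g(17,-17)=1 g(17,-15)=16 g(17,-13)=119 g(17,-11)=544 g(17,-9)=1700 g(17,-7)=3808 g(17,-5)=6188 g(17,-3)=7072 g(17,-1)=4862
t=18: g(18,-18)=1 g(18,-16)=17 g(18,-14)=135 g(18,-12)=663 g(18,-10)=2244 g(18,-8)=5508 g(18,-6)=9996 g(18,-4)=13260 g(18,-2)=11934 g(18,0)=4862
t=19: g(19,-19)=1 g(19,-17)=18 g(19,-15)=152 g(19,-13)=798 g(19,-11)=2907 g(19,-9)=7752 g(19,-7)=15504 g(19,-5)=23256 g(19,-3)=25194 g(19,-1)=16796
t=20: g(20,-20)=1 g(20,-18)=19 g(20,-16)=170 g(20,-14)=950 g(20,-12)=3705 g(20,-10)=10659 g(20,-8)=23256 g(20,-6)=38760 g(20,-4)=48450 g(20,-2)=41990 g(20,0)=16796
t=21: g(21,-21)=1 g(21,-19)=20 g(21,-17)=189 g(21,-15)=1120 g(21,-13)=4655 g(21,-11)=14364 g(21,-9)=33915 g(21,-7)=62016 g(21,-5)=87210 g(21,-3)=90440 g(21,-1)=58786
t=22: g(22,-22)=1 g(22,-20)=21 g(22,-18)=209 g(22,-16)=1309 g(22,-14)=5775 g(22,-12)=19019 g(22,-10)=48279 g(22,-8)=95931 g(22,-6)=149226 g(22,-4)=177650 g(22,-2)=149226 g(22,0)=58786
t=23: g(23,-23)=1 g(23,-21)=22 g(23,-19)=230 g(23,-17)=1518 g(23,-15)=7084 g(23,-13)=24794 g(23,-11)=67298 g(23,-9)=144210 g(23,-7)=245157 g(23,-5)=326876 g(23,-3)=326876 g(23,-1)=208012
t=24: g(24,-24)=1 g(24,-22)=23 g(24,-20)=252 g(24,-18)=1748 g(24,-16)=8602 g(24,-14)=31878 g(24,-12)=92092 g(24,-10)=211508 g(24,-8)=389367 g(24,-6)=572033 g(24,-4)=653752 g(24,-2)=534888 g(24,0)=208012
t=25: g(25,-25)=1 g(25,-23)=24 g(25,-21)=275 g(25,-19)=2000 g(25,-17)=10350 g(25,-15)=40480 g(25,-13)=123970 g(25,-11)=303600 g(25,-9)=600875 g(25,-7)=961400 g(25,-5)=1225785 g(25,-3)=1188640 g(25,-1)=742900
t=26: g(26,-26)=1 g(26,-24)=25 g(26,-22)=299 g(26,-20)=2275 g(26,-18)=12350 g(26,-16)=50830 g(26,-14)=164450 g(26,-12)=427570 g(26,-10)=904475 g(26,-8)=1562275 g(26,-6)=2187185 g(26,-4)=2414425 g(26,-2)=1931540 g(26,0)=742900
t=27: g(27,-27)=1 g(27,-25)=26 g(27,-23)=324 g(27,-21)=2574 g(27,-19)=14625 g(27,-17)=63180 g(27,-15)=215280 g(27,-13)=592020 g(27,-11)=1332045 g(27,-9)=2466750 g(27,-7)=3749460 g(27,-5)=4601610 g(27,-3)=4345965 g(27,-1)=2674440
t=28: g(28,-28)=1 g(28,-26)=27 g(28,-24)=350 g(28,-22)=2898 g(28,-20)=17199 g(28,-18)=77805 g(28,-16)=278460 g(28,-14)=807300 g(28,-12)=1924065 g(28,-10)=3798795 g(28,-8)=6216210 g(28,-6)=8351070 g(28,-4)=8947575 g(28,-2)=7020405 g(28,0)=2674440
Paths never hitting 1: Σ_s g(28,s) = 40116600
Paths hitting 1: 2^28 - 40116600 = 228318856
P = 228318856/268435456 = 28539857/33554432

Answer: 28539857/33554432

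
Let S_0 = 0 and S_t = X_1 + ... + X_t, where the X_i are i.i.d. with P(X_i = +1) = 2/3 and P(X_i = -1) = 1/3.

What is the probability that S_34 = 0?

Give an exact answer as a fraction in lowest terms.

To be at 0 after 34 steps: need exactly 17 steps of +1 and 17 of -1.
Number of such sequences: C(34,17) = 2333606220
Each has probability (2/3)^17 · (1/3)^17 = 131072/16677181699666569
P = 2333606220 · 131072/16677181699666569 = 11328534609920/617673396283947

Answer: 11328534609920/617673396283947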